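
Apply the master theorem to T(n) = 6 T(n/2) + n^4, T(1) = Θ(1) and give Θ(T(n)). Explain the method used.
T(n) = Θ(n^4)

log_2 6 ≈ 2.585. f(n) = n^4 dominates n^(log_2 6) since 4 > 2.585, and the regularity condition a·f(n/b) = 6·(n/2)^4 = (6/16)·n^4 ≤ c·f(n) holds with c = 6/16 ≈ 0.375 < 1. So this is Case 3: T(n) = Θ(f(n)) = Θ(n^4).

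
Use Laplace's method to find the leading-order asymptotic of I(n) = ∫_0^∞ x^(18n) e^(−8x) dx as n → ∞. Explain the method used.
I(n) ~ (sqrt(2π·18n) / 8) · (18n/(8e))^(18n)

Write the integrand as exp(18n ln x − 8x) and set f(x) = 18n ln x − 8x. Then f'(x) = 18n/x − 8 = 0 at x* = 18n/8, and f''(x*) = −18n/x*^2 = −8^2/(18n). Laplace's method (interior maximum) gives
  I(n) ~ e^(f(x*)) · sqrt(2π / |f''(x*)|)
        = exp(18n ln(18n/8) − 18n) · sqrt(2π · 18n / 8^2)
        = (18n/8)^(18n) e^(−18n) · sqrt(2π·18n) / 8
        = (sqrt(2π·18n) / 8) · (18n/(8e))^(18n).
This matches Γ(18n+1)/8^(18n+1) with Stirling applied to Γ.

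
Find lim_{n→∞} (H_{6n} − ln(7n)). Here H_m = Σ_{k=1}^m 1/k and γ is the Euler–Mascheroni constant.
lim = ln(6/7) + γ

By Euler-Maclaurin, H_m = ln m + γ + O(1/m). So
  H_{6n} − ln(7n) = ln(6n) + γ − ln(7n) + O(1/n)
                       = ln(6/7) + γ + O(1/n).
Hence the limit is ln(6/7) + γ.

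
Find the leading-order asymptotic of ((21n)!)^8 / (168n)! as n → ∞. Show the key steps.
((21n)!)^8/(168n)! ~ ((2π·21n)^(7/2) / sqrt(8)) · 8^(−8·21n)  →  0

Write N = 21n. Stirling: N! ~ sqrt(2π N)(N/e)^N and (8N)! ~ sqrt(2π·8N)·(8N/e)^(8N).
  (N!)^8/(8N)! ~ (2π N)^(8/2) (N/e)^(8N) / [sqrt(2π·8N) (8N/e)^(8N)]
     = (2π N)^(8/2) / sqrt(2π·8N) · (N/(8N))^(8N)
     = (2π N)^((8−1)/2) / sqrt(8) · 8^(−8N).
Since 8^8 > 1, the factor 8^(−8N) decays exponentially, so the ratio → 0. Substituting N = 21n gives the stated form.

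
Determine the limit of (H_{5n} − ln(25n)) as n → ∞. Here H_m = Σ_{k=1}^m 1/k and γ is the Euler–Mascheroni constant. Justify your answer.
lim = −ln 5 + γ

By Euler-Maclaurin, H_m = ln m + γ + O(1/m). So
  H_{5n} − ln(25n) = ln(5n) + γ − ln(25n) + O(1/n)
                       = ln(5/25) + γ + O(1/n).
Hence the limit is ln(5/25) + γ (= −ln 5).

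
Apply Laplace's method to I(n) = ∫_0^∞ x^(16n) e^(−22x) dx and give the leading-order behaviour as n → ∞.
I(n) ~ (sqrt(2π·16n) / 22) · (16n/(22e))^(16n)

Write the integrand as exp(16n ln x − 22x) and set f(x) = 16n ln x − 22x. Then f'(x) = 16n/x − 22 = 0 at x* = 16n/22, and f''(x*) = −16n/x*^2 = −22^2/(16n). Laplace's method (interior maximum) gives
  I(n) ~ e^(f(x*)) · sqrt(2π / |f''(x*)|)
        = exp(16n ln(16n/22) − 16n) · sqrt(2π · 16n / 22^2)
        = (16n/22)^(16n) e^(−16n) · sqrt(2π·16n) / 22
        = (sqrt(2π·16n) / 22) · (16n/(22e))^(16n).
This matches Γ(16n+1)/22^(16n+1) with Stirling applied to Γ.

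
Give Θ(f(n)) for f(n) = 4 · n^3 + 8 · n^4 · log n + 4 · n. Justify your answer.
f(n) ∈ Θ(n^4 · log n)

Compare the terms by growth order. For large n, n^a · (log n)^b dominates n^a' · (log n)^b' iff a > a', or (a = a' and b > b'). Ranking the 3 terms shows the dominant one is 8 · n^4 · log n. Hence f(n) ∈ Θ(n^4 · log n).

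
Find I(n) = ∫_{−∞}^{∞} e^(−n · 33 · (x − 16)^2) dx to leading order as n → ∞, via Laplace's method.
I(n) = sqrt(π/(33n))

Here φ(x) = 33 · (x − 16)^2 has its unique minimum at x* = 16 with φ(x*) = 0 and φ''(x*) = 66. Laplace's method gives
  I(n) ~ e^(−n φ(x*)) · sqrt(2π / (n · φ''(x*))) = sqrt(2π / (66n)) = sqrt(π/(33n)).
This is exact: substituting u = (x − 16)·sqrt(33n) gives I(n) = (1/sqrt(33n)) ∫_{−∞}^{∞} e^(−u^2) du = sqrt(π/(33n)).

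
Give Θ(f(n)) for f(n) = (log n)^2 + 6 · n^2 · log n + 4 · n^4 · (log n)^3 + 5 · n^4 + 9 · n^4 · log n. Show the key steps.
f(n) ∈ Θ(n^4 · (log n)^3)

Compare the terms by growth order. For large n, n^a · (log n)^b dominates n^a' · (log n)^b' iff a > a', or (a = a' and b > b'). Ranking the 5 terms shows the dominant one is 4 · n^4 · (log n)^3. Hence f(n) ∈ Θ(n^4 · (log n)^3).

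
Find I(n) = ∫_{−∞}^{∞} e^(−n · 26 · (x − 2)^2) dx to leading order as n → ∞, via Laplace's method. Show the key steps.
I(n) = sqrt(π/(26n))

Here φ(x) = 26 · (x − 2)^2 has its unique minimum at x* = 2 with φ(x*) = 0 and φ''(x*) = 52. Laplace's method gives
  I(n) ~ e^(−n φ(x*)) · sqrt(2π / (n · φ''(x*))) = sqrt(2π / (52n)) = sqrt(π/(26n)).
This is exact: substituting u = (x − 2)·sqrt(26n) gives I(n) = (1/sqrt(26n)) ∫_{−∞}^{∞} e^(−u^2) du = sqrt(π/(26n)).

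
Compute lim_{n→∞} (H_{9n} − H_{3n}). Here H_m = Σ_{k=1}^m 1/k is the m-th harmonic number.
lim = ln(9/3) = ln 3

Euler-Maclaurin gives H_m = ln m + γ + 1/(2m) + O(1/m^2). The γ and O(1/m) terms cancel in the difference:
  H_{9n} − H_{3n} = ln(9n) − ln(3n) + O(1/n) = ln(9/3) + O(1/n).
Hence the limit is ln(9/3) = ln 3.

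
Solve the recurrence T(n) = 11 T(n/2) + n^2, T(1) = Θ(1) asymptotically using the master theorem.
T(n) = Θ(n^(log_2 11))

Master theorem: compare f(n) = n^2 to n^(log_2 11) where log_2 11 ≈ 3.459. Since 2 < log_2 11, we have f(n) = O(n^(log_2 11 − ε)) for some ε > 0 — Case 1. Hence T(n) = Θ(n^(log_2 11)).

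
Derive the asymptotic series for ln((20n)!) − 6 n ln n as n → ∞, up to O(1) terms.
ln((20n)!) − 6 n ln n = 14 n ln n + 20(ln 20 − 1) n + (1/2) ln(2π·20n) + O(1/n)

Stirling: ln((20n)!) = 20n ln(20n) − 20n + (1/2) ln(2π·20n) + O(1/n).
Expand 20n ln(20n) = 20n (ln n + ln 20) = 20n ln n + 20n ln 20.
Subtract 6n ln n: leading term is (20 − 6) n ln n = 14 n ln n. The next term is 20n ln 20 − 20n = 20(ln 20 − 1) n. Then the (1/2) ln(2π·20n) correction.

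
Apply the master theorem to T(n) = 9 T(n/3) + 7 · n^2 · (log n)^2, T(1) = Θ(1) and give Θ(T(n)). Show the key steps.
T(n) = Θ(n^2 · (log n)^3)

Here log_3 9 = 2 and f(n) = 7 · n^2 · (log n)^2 = Θ(n^(log_3 9) · (log n)^2). This is the extended Case 2 of the master theorem (f matches the critical exponent up to log factors), giving T(n) = Θ(n^(log_3 9) · (log n)^(2+1)) = Θ(n^2 · (log n)^3).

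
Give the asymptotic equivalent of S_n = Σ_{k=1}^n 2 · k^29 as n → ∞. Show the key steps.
S_n ~ n^30 / 15

By integral comparison (Euler-Maclaurin), Σ_{k=1}^n 2 · k^29 = 2 · ∫_0^n x^29 dx + O(n^29) = 2 · n^30/30 = n^30 / 15 + O(n^29). (Equivalently, Faulhaber's formula gives the same leading term.)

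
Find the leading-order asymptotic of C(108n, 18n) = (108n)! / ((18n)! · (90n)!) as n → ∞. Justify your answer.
C(108n, 18n) ~ (46656/3125)^(18n) · sqrt(3/(5π·18n))

Write N = 18n. Apply Stirling to each factorial:
  (6N)! ~ sqrt(2π·6N) · (6N/e)^(6N),
  N! ~ sqrt(2π N) · (N/e)^N,
  (5N)! ~ sqrt(2π·5N) · (5N/e)^(5N).
The exponential factors combine to (6N)^(6N) / (N^N · (5N)^(5N)) = 6^(6N)/5^(5N) = (6^6/5^5)^N = (46656/3125)^N.
The square-root prefactors combine to sqrt(2π·6N) / (sqrt(2π N)·sqrt(2π·5N)) = sqrt(6 / (2π·5·N)) = sqrt(3/(5π·18n)).
Substituting N = 18n: C(108n, 18n) ~ (46656/3125)^(18n) · sqrt(3/(5π·18n)).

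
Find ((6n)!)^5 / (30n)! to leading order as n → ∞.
((6n)!)^5/(30n)! ~ ((2π·6n)^(4/2) / sqrt(5)) · 5^(−5·6n)  →  0

Write N = 6n. Stirling: N! ~ sqrt(2π N)(N/e)^N and (5N)! ~ sqrt(2π·5N)·(5N/e)^(5N).
  (N!)^5/(5N)! ~ (2π N)^(5/2) (N/e)^(5N) / [sqrt(2π·5N) (5N/e)^(5N)]
     = (2π N)^(5/2) / sqrt(2π·5N) · (N/(5N))^(5N)
     = (2π N)^((5−1)/2) / sqrt(5) · 5^(−5N).
Since 5^5 > 1, the factor 5^(−5N) decays exponentially, so the ratio → 0. Substituting N = 6n gives the stated form.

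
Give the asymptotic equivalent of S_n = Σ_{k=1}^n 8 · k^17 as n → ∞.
S_n ~ 4 · n^18 / 9

By integral comparison (Euler-Maclaurin), Σ_{k=1}^n 8 · k^17 = 8 · ∫_0^n x^17 dx + O(n^17) = 8 · n^18/18 = 4 · n^18 / 9 + O(n^17). (Equivalently, Faulhaber's formula gives the same leading term.)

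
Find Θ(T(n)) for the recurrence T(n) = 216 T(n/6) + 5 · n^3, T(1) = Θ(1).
T(n) = Θ(n^3 log n)

log_6 216 = 3, and f(n) = 5 · n^3 = Θ(n^(log_6 216)). This is Case 2 of the master theorem: T(n) = Θ(f(n) · log n) = Θ(n^3 log n).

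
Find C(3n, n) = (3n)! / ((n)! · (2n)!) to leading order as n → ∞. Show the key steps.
C(3n, n) ~ (27/4)^(n) · sqrt(3/(4π·n))

Write N = n. Apply Stirling to each factorial:
  (3N)! ~ sqrt(2π·3N) · (3N/e)^(3N),
  N! ~ sqrt(2π N) · (N/e)^N,
  (2N)! ~ sqrt(2π·2N) · (2N/e)^(2N).
The exponential factors combine to (3N)^(3N) / (N^N · (2N)^(2N)) = 3^(3N)/2^(2N) = (3^3/2^2)^N = (27/4)^N.
The square-root prefactors combine to sqrt(2π·3N) / (sqrt(2π N)·sqrt(2π·2N)) = sqrt(3 / (2π·2·N)) = sqrt(3/(4π·n)).
Substituting N = n: C(3n, n) ~ (27/4)^(n) · sqrt(3/(4π·n)).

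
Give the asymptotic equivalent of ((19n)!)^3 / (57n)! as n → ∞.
((19n)!)^3/(57n)! ~ ((2π·19n)^(2/2) / sqrt(3)) · 3^(−3·19n)  →  0

Write N = 19n. Stirling: N! ~ sqrt(2π N)(N/e)^N and (3N)! ~ sqrt(2π·3N)·(3N/e)^(3N).
  (N!)^3/(3N)! ~ (2π N)^(3/2) (N/e)^(3N) / [sqrt(2π·3N) (3N/e)^(3N)]
     = (2π N)^(3/2) / sqrt(2π·3N) · (N/(3N))^(3N)
     = (2π N)^((3−1)/2) / sqrt(3) · 3^(−3N).
Since 3^3 > 1, the factor 3^(−3N) decays exponentially, so the ratio → 0. Substituting N = 19n gives the stated form.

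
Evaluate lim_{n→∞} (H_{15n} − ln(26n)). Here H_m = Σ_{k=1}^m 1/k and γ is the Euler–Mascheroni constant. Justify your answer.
lim = ln(15/26) + γ

By Euler-Maclaurin, H_m = ln m + γ + O(1/m). So
  H_{15n} − ln(26n) = ln(15n) + γ − ln(26n) + O(1/n)
                       = ln(15/26) + γ + O(1/n).
Hence the limit is ln(15/26) + γ.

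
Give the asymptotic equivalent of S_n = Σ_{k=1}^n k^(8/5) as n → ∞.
S_n ~ (5/13) · n^(13/5)

Integral comparison: Σ_{k=1}^n k^(8/5) = ∫_0^n x^(8/5) dx + O(n^(8/5)). The integral is n^(1 + 8/5) / (1 + 8/5) = n^((8+5)/5) / ((8+5)/5) = (5/13) · n^(13/5).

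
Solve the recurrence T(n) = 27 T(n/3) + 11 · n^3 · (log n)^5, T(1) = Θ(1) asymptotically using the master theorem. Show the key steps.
T(n) = Θ(n^3 · (log n)^6)

Here log_3 27 = 3 and f(n) = 11 · n^3 · (log n)^5 = Θ(n^(log_3 27) · (log n)^5). This is the extended Case 2 of the master theorem (f matches the critical exponent up to log factors), giving T(n) = Θ(n^(log_3 27) · (log n)^(5+1)) = Θ(n^3 · (log n)^6).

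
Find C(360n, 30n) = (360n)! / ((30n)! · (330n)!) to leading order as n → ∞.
C(360n, 30n) ~ (8916100448256/285311670611)^(30n) · sqrt(6/(11π·30n))

Write N = 30n. Apply Stirling to each factorial:
  (12N)! ~ sqrt(2π·12N) · (12N/e)^(12N),
  N! ~ sqrt(2π N) · (N/e)^N,
  (11N)! ~ sqrt(2π·11N) · (11N/e)^(11N).
The exponential factors combine to (12N)^(12N) / (N^N · (11N)^(11N)) = 12^(12N)/11^(11N) = (12^12/11^11)^N = (8916100448256/285311670611)^N.
The square-root prefactors combine to sqrt(2π·12N) / (sqrt(2π N)·sqrt(2π·11N)) = sqrt(12 / (2π·11·N)) = sqrt(6/(11π·30n)).
Substituting N = 30n: C(360n, 30n) ~ (8916100448256/285311670611)^(30n) · sqrt(6/(11π·30n)).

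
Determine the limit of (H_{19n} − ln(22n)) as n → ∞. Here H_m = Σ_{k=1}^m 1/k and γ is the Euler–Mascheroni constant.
lim = ln(19/22) + γ

By Euler-Maclaurin, H_m = ln m + γ + O(1/m). So
  H_{19n} − ln(22n) = ln(19n) + γ − ln(22n) + O(1/n)
                       = ln(19/22) + γ + O(1/n).
Hence the limit is ln(19/22) + γ.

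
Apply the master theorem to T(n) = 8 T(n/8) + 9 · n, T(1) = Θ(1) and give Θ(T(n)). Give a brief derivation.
T(n) = Θ(n log n)

log_8 8 = 1, and f(n) = 9 · n = Θ(n^(log_8 8)). This is Case 2 of the master theorem: T(n) = Θ(f(n) · log n) = Θ(n log n).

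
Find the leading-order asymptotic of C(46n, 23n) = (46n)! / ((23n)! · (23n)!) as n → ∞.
C(46n, 23n) ~ (4)^(23n) · sqrt(1/(π·23n))

Write N = 23n. Apply Stirling to each factorial:
  (2N)! ~ sqrt(2π·2N) · (2N/e)^(2N),
  N! ~ sqrt(2π N) · (N/e)^N,
  (1N)! ~ sqrt(2π·1N) · (1N/e)^(1N).
The exponential factors combine to (2N)^(2N) / (N^N · (1N)^(1N)) = 2^(2N)/1^(1N) = (2^2/1^1)^N = (4)^N.
The square-root prefactors combine to sqrt(2π·2N) / (sqrt(2π N)·sqrt(2π·1N)) = sqrt(2 / (2π·1·N)) = sqrt(1/(π·23n)).
Substituting N = 23n: C(46n, 23n) ~ (4)^(23n) · sqrt(1/(π·23n)).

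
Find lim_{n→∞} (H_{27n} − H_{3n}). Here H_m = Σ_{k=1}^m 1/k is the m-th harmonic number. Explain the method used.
lim = ln(27/3) = ln 9

Euler-Maclaurin gives H_m = ln m + γ + 1/(2m) + O(1/m^2). The γ and O(1/m) terms cancel in the difference:
  H_{27n} − H_{3n} = ln(27n) − ln(3n) + O(1/n) = ln(27/3) + O(1/n).
Hence the limit is ln(27/3) = ln 9.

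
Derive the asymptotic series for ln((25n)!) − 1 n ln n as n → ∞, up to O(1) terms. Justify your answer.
ln((25n)!) − 1 n ln n = 24 n ln n + 25(ln 25 − 1) n + (1/2) ln(2π·25n) + O(1/n)

Stirling: ln((25n)!) = 25n ln(25n) − 25n + (1/2) ln(2π·25n) + O(1/n).
Expand 25n ln(25n) = 25n (ln n + ln 25) = 25n ln n + 25n ln 25.
Subtract 1n ln n: leading term is (25 − 1) n ln n = 24 n ln n. The next term is 25n ln 25 − 25n = 25(ln 25 − 1) n. Then the (1/2) ln(2π·25n) correction.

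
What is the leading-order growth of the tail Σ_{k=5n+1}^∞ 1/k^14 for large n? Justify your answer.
Σ_{k>5n} 1/k^14 ~ 1/(13 · (5n)^13)

Compare to the integral: ∫_{5n}^∞ x^(−14) dx = [−x^(−13)/13]_{5n}^∞ = 1/((14−1)·(5n)^13). Euler-Maclaurin then gives
  Σ_{k>5n} 1/k^14 = ∫_{5n}^∞ dx/x^14 − 1/(2·(5n)^14) + O(1/(5n)^15).
(Equivalently this is ζ(14) − Σ_{k≤5n} 1/k^14.)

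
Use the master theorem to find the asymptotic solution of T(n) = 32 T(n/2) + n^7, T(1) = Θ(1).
T(n) = Θ(n^7)

log_2 32 ≈ 5.000. f(n) = n^7 dominates n^(log_2 32) since 7 > 5.000, and the regularity condition a·f(n/b) = 32·(n/2)^7 = (32/128)·n^7 ≤ c·f(n) holds with c = 32/128 ≈ 0.25 < 1. So this is Case 3: T(n) = Θ(f(n)) = Θ(n^7).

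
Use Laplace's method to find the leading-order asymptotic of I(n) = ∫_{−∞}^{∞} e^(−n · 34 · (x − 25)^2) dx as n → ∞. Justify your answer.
I(n) = sqrt(π/(34n))

Here φ(x) = 34 · (x − 25)^2 has its unique minimum at x* = 25 with φ(x*) = 0 and φ''(x*) = 68. Laplace's method gives
  I(n) ~ e^(−n φ(x*)) · sqrt(2π / (n · φ''(x*))) = sqrt(2π / (68n)) = sqrt(π/(34n)).
This is exact: substituting u = (x − 25)·sqrt(34n) gives I(n) = (1/sqrt(34n)) ∫_{−∞}^{∞} e^(−u^2) du = sqrt(π/(34n)).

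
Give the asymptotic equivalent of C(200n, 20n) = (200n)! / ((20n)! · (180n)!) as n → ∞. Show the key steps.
C(200n, 20n) ~ (10000000000/387420489)^(20n) · sqrt(5/(9π·20n))

Write N = 20n. Apply Stirling to each factorial:
  (10N)! ~ sqrt(2π·10N) · (10N/e)^(10N),
  N! ~ sqrt(2π N) · (N/e)^N,
  (9N)! ~ sqrt(2π·9N) · (9N/e)^(9N).
The exponential factors combine to (10N)^(10N) / (N^N · (9N)^(9N)) = 10^(10N)/9^(9N) = (10^10/9^9)^N = (10000000000/387420489)^N.
The square-root prefactors combine to sqrt(2π·10N) / (sqrt(2π N)·sqrt(2π·9N)) = sqrt(10 / (2π·9·N)) = sqrt(5/(9π·20n)).
Substituting N = 20n: C(200n, 20n) ~ (10000000000/387420489)^(20n) · sqrt(5/(9π·20n)).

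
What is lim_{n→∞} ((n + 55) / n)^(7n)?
lim = e^385

Rewrite as (1 + 55/n)^(7n). By the standard limit (1 + x/n)^n → e^x, we have (1 + 55/n)^n → e^55, and raising to the 7th power gives e^385.
More precisely, ln[(1 + 55/n)^(7n)] = 7n · ln(1 + 55/n) = 7n · (55/n + O(1/n^2)) = 385 + O(1/n) → 385.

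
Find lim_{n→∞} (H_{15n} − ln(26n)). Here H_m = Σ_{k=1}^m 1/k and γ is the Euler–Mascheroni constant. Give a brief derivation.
lim = ln(15/26) + γ

By Euler-Maclaurin, H_m = ln m + γ + O(1/m). So
  H_{15n} − ln(26n) = ln(15n) + γ − ln(26n) + O(1/n)
                       = ln(15/26) + γ + O(1/n).
Hence the limit is ln(15/26) + γ.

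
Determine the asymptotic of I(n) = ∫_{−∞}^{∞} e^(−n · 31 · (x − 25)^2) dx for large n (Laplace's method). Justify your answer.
I(n) = sqrt(π/(31n))

Here φ(x) = 31 · (x − 25)^2 has its unique minimum at x* = 25 with φ(x*) = 0 and φ''(x*) = 62. Laplace's method gives
  I(n) ~ e^(−n φ(x*)) · sqrt(2π / (n · φ''(x*))) = sqrt(2π / (62n)) = sqrt(π/(31n)).
This is exact: substituting u = (x − 25)·sqrt(31n) gives I(n) = (1/sqrt(31n)) ∫_{−∞}^{∞} e^(−u^2) du = sqrt(π/(31n)).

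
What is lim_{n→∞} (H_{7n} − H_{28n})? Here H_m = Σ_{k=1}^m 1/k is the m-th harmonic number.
lim = ln(7/28) = −ln 4

Euler-Maclaurin gives H_m = ln m + γ + 1/(2m) + O(1/m^2). The γ and O(1/m) terms cancel in the difference:
  H_{7n} − H_{28n} = ln(7n) − ln(28n) + O(1/n) = ln(7/28) + O(1/n).
Hence the limit is ln(7/28) = −ln 4.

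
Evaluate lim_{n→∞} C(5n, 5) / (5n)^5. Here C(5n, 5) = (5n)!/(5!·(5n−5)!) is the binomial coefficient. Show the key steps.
lim = 1/5! = 1/120

With N = 5n → ∞: C(N, 5) / N^5 = [N(N−1)…(N−4)] / (5! · N^5) = (1/5!) · 1 · (1 − 1/(5n)) · (1 − 2/(5n)) · (1 − 3/(5n)) · (1 − 4/(5n)). Each factor → 1 as N → ∞, so the limit is 1/5! = 1/120.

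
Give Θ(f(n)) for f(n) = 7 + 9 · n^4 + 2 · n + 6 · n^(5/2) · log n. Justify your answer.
f(n) ∈ Θ(n^4)

Compare the terms by growth order. For large n, n^a · (log n)^b dominates n^a' · (log n)^b' iff a > a', or (a = a' and b > b'). Ranking the 4 terms shows the dominant one is 9 · n^4. Hence f(n) ∈ Θ(n^4).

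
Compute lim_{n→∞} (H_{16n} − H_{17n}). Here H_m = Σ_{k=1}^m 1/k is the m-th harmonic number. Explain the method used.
lim = ln(16/17)

Euler-Maclaurin gives H_m = ln m + γ + 1/(2m) + O(1/m^2). The γ and O(1/m) terms cancel in the difference:
  H_{16n} − H_{17n} = ln(16n) − ln(17n) + O(1/n) = ln(16/17) + O(1/n).
Hence the limit is ln(16/17).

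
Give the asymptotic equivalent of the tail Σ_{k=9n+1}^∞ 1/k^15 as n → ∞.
Σ_{k>9n} 1/k^15 ~ 1/(14 · (9n)^14)

Compare to the integral: ∫_{9n}^∞ x^(−15) dx = [−x^(−14)/14]_{9n}^∞ = 1/((15−1)·(9n)^14). Euler-Maclaurin then gives
  Σ_{k>9n} 1/k^15 = ∫_{9n}^∞ dx/x^15 − 1/(2·(9n)^15) + O(1/(9n)^16).
(Equivalently this is ζ(15) − Σ_{k≤9n} 1/k^15.)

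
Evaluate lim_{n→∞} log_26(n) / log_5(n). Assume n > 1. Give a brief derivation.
lim = ln(5) / ln(26) = log_26(5)

Change of base: log_26(n) = ln n / ln 26 and log_5(n) = ln n / ln 5. The ratio is (ln n / ln 26) · (ln 5 / ln n) = ln 5 / ln 26, a constant independent of n. So the limit is ln 5 / ln 26 = log_26(5).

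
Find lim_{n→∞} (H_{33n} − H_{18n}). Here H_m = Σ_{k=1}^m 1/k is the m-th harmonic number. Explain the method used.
lim = ln(33/18) = ln(11/6)

Euler-Maclaurin gives H_m = ln m + γ + 1/(2m) + O(1/m^2). The γ and O(1/m) terms cancel in the difference:
  H_{33n} − H_{18n} = ln(33n) − ln(18n) + O(1/n) = ln(33/18) + O(1/n).
Hence the limit is ln(33/18) = ln(11/6).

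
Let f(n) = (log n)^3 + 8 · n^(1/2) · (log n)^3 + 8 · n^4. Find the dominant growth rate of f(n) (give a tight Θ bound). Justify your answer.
f(n) ∈ Θ(n^4)

Compare the terms by growth order. For large n, n^a · (log n)^b dominates n^a' · (log n)^b' iff a > a', or (a = a' and b > b'). Ranking the 3 terms shows the dominant one is 8 · n^4. Hence f(n) ∈ Θ(n^4).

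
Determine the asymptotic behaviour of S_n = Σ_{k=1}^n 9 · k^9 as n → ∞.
S_n ~ 9 · n^10 / 10

By integral comparison (Euler-Maclaurin), Σ_{k=1}^n 9 · k^9 = 9 · ∫_0^n x^9 dx + O(n^9) = 9 · n^10/10 + O(n^9). (Equivalently, Faulhaber's formula gives the same leading term.)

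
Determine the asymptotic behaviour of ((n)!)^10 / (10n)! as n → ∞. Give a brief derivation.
((n)!)^10/(10n)! ~ ((2π·n)^(9/2) / sqrt(10)) · 10^(−10·n)  →  0

Write N = n. Stirling: N! ~ sqrt(2π N)(N/e)^N and (10N)! ~ sqrt(2π·10N)·(10N/e)^(10N).
  (N!)^10/(10N)! ~ (2π N)^(10/2) (N/e)^(10N) / [sqrt(2π·10N) (10N/e)^(10N)]
     = (2π N)^(10/2) / sqrt(2π·10N) · (N/(10N))^(10N)
     = (2π N)^((10−1)/2) / sqrt(10) · 10^(−10N).
Since 10^10 > 1, the factor 10^(−10N) decays exponentially, so the ratio → 0. Substituting N = n gives the stated form.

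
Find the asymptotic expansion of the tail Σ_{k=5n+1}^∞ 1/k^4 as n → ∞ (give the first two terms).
Σ_{k>5n} 1/k^4 = 1/(3 · (5n)^3) − 1/(2 · (5n)^4) + O(1/(5n)^5)

Compare to the integral: ∫_{5n}^∞ x^(−4) dx = [−x^(−3)/3]_{5n}^∞ = 1/((4−1)·(5n)^3). The Euler-Maclaurin correction adds −f(5n)/2 = −1/(2·(5n)^4). Euler-Maclaurin then gives
  Σ_{k>5n} 1/k^4 = ∫_{5n}^∞ dx/x^4 − 1/(2·(5n)^4) + O(1/(5n)^5).
(Equivalently this is ζ(4) − Σ_{k≤5n} 1/k^4.)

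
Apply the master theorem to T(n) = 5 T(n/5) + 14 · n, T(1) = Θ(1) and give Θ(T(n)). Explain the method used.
T(n) = Θ(n log n)

log_5 5 = 1, and f(n) = 14 · n = Θ(n^(log_5 5)). This is Case 2 of the master theorem: T(n) = Θ(f(n) · log n) = Θ(n log n).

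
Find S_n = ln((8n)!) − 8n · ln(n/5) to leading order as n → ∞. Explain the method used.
S_n ~ 8n · (ln 40 − 1) + O(ln n)

Stirling: ln((8n)!) = 8n ln(8n) − 8n + O(ln n).
  S_n = 8n ln(8n) − 8n − 8n ln(n/5) + O(ln n)
      = 8n ln(8n) − 8n ln n + 8n ln 5 − 8n + O(ln n)
      = 8n ln 8 + 8n ln 5 − 8n + O(ln n)
      = 8n (ln 40 − 1) + O(ln n).
Numerically ln(40) − 1 ≈ 2.6889.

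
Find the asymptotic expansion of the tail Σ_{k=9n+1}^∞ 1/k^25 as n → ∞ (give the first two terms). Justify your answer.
Σ_{k>9n} 1/k^25 = 1/(24 · (9n)^24) − 1/(2 · (9n)^25) + O(1/(9n)^26)

Compare to the integral: ∫_{9n}^∞ x^(−25) dx = [−x^(−24)/24]_{9n}^∞ = 1/((25−1)·(9n)^24). The Euler-Maclaurin correction adds −f(9n)/2 = −1/(2·(9n)^25). Euler-Maclaurin then gives
  Σ_{k>9n} 1/k^25 = ∫_{9n}^∞ dx/x^25 − 1/(2·(9n)^25) + O(1/(9n)^26).
(Equivalently this is ζ(25) − Σ_{k≤9n} 1/k^25.)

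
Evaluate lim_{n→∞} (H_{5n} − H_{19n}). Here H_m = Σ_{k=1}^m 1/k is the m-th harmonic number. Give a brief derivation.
lim = ln(5/19)

Euler-Maclaurin gives H_m = ln m + γ + 1/(2m) + O(1/m^2). The γ and O(1/m) terms cancel in the difference:
  H_{5n} − H_{19n} = ln(5n) − ln(19n) + O(1/n) = ln(5/19) + O(1/n).
Hence the limit is ln(5/19).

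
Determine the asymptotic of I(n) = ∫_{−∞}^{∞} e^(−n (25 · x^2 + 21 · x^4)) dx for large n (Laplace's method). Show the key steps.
I(n) ~ sqrt(π/(25n))

φ(x) = 25 · x^2 + 21 · x^4 has its unique global minimum at x* = 0 (since φ'(x) = 50x + 84x^3 = 0 only at x = 0 for real x with both coefficients positive, and φ → ∞ as |x| → ∞). At x* = 0, φ(0) = 0 and φ''(0) = 50. Laplace's method then gives
  I(n) ~ sqrt(2π / (n · φ''(0))) · e^(−n φ(0)) = sqrt(2π / (50n)) = sqrt(π/(25n)).
The 21 · x^4 term contributes only at subleading order (an O(1/n) relative correction).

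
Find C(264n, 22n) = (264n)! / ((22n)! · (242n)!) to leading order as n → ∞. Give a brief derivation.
C(264n, 22n) ~ (8916100448256/285311670611)^(22n) · sqrt(6/(11π·22n))

Write N = 22n. Apply Stirling to each factorial:
  (12N)! ~ sqrt(2π·12N) · (12N/e)^(12N),
  N! ~ sqrt(2π N) · (N/e)^N,
  (11N)! ~ sqrt(2π·11N) · (11N/e)^(11N).
The exponential factors combine to (12N)^(12N) / (N^N · (11N)^(11N)) = 12^(12N)/11^(11N) = (12^12/11^11)^N = (8916100448256/285311670611)^N.
The square-root prefactors combine to sqrt(2π·12N) / (sqrt(2π N)·sqrt(2π·11N)) = sqrt(12 / (2π·11·N)) = sqrt(6/(11π·22n)).
Substituting N = 22n: C(264n, 22n) ~ (8916100448256/285311670611)^(22n) · sqrt(6/(11π·22n)).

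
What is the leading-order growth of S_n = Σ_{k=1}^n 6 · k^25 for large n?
S_n ~ 3 · n^26 / 13

By integral comparison (Euler-Maclaurin), Σ_{k=1}^n 6 · k^25 = 6 · ∫_0^n x^25 dx + O(n^25) = 6 · n^26/26 = 3 · n^26 / 13 + O(n^25). (Equivalently, Faulhaber's formula gives the same leading term.)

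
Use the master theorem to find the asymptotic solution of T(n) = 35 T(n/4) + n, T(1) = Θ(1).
T(n) = Θ(n^(log_4 35))

Master theorem: compare f(n) = n to n^(log_4 35) where log_4 35 ≈ 2.565. Since 1 < log_4 35, we have f(n) = O(n^(log_4 35 − ε)) for some ε > 0 — Case 1. Hence T(n) = Θ(n^(log_4 35)).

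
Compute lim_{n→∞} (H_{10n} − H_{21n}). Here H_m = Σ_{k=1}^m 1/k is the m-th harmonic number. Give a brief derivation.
lim = ln(10/21)

Euler-Maclaurin gives H_m = ln m + γ + 1/(2m) + O(1/m^2). The γ and O(1/m) terms cancel in the difference:
  H_{10n} − H_{21n} = ln(10n) − ln(21n) + O(1/n) = ln(10/21) + O(1/n).
Hence the limit is ln(10/21).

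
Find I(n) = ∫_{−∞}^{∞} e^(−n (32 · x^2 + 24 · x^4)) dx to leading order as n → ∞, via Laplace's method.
I(n) ~ sqrt(π/(32n))

φ(x) = 32 · x^2 + 24 · x^4 has its unique global minimum at x* = 0 (since φ'(x) = 64x + 96x^3 = 0 only at x = 0 for real x with both coefficients positive, and φ → ∞ as |x| → ∞). At x* = 0, φ(0) = 0 and φ''(0) = 64. Laplace's method then gives
  I(n) ~ sqrt(2π / (n · φ''(0))) · e^(−n φ(0)) = sqrt(2π / (64n)) = sqrt(π/(32n)).
The 24 · x^4 term contributes only at subleading order (an O(1/n) relative correction).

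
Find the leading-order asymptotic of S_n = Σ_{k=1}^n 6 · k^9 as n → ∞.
S_n ~ 3 · n^10 / 5

By integral comparison (Euler-Maclaurin), Σ_{k=1}^n 6 · k^9 = 6 · ∫_0^n x^9 dx + O(n^9) = 6 · n^10/10 = 3 · n^10 / 5 + O(n^9). (Equivalently, Faulhaber's formula gives the same leading term.)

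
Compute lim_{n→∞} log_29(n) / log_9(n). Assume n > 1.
lim = ln(9) / ln(29) = log_29(9)

Change of base: log_29(n) = ln n / ln 29 and log_9(n) = ln n / ln 9. The ratio is (ln n / ln 29) · (ln 9 / ln n) = ln 9 / ln 29, a constant independent of n. So the limit is ln 9 / ln 29 = log_29(9).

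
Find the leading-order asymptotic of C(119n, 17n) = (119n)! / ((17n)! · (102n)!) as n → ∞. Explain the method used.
C(119n, 17n) ~ (823543/46656)^(17n) · sqrt(7/(12π·17n))

Write N = 17n. Apply Stirling to each factorial:
  (7N)! ~ sqrt(2π·7N) · (7N/e)^(7N),
  N! ~ sqrt(2π N) · (N/e)^N,
  (6N)! ~ sqrt(2π·6N) · (6N/e)^(6N).
The exponential factors combine to (7N)^(7N) / (N^N · (6N)^(6N)) = 7^(7N)/6^(6N) = (7^7/6^6)^N = (823543/46656)^N.
The square-root prefactors combine to sqrt(2π·7N) / (sqrt(2π N)·sqrt(2π·6N)) = sqrt(7 / (2π·6·N)) = sqrt(7/(12π·17n)).
Substituting N = 17n: C(119n, 17n) ~ (823543/46656)^(17n) · sqrt(7/(12π·17n)).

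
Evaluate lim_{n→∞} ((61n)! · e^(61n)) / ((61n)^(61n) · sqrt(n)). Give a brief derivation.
lim = sqrt(2π·61)

Stirling: (61n)! ~ sqrt(2π·61n) · (61n/e)^(61n). Hence
  (61n)! · e^(61n) / (61n)^(61n) ~ sqrt(2π·61n).
Dividing by sqrt(n): sqrt(2π·61n) / sqrt(n) = sqrt(2π·61) · n^((1−1)/2), so the limit is sqrt(2π·61).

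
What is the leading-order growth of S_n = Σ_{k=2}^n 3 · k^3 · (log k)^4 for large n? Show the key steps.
S_n ~ 3 · n^4 · (log n)^4 / 4

By integral comparison, S_n = ∫_1^n 3 · x^3 · (log x)^4 dx + O(n^3 · (log n)^4). For the integral, the leading term of ∫_1^n x^3 (log x)^4 dx is n^4/4 · (log n)^4 (by repeated integration by parts; each step lowers the log-exponent and produces a relatively O(1/log n) correction). Hence S_n ~ 3 · n^4 · (log n)^4 / 4.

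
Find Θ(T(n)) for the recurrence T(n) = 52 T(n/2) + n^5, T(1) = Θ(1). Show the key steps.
T(n) = Θ(n^(log_2 52))

Master theorem: compare f(n) = n^5 to n^(log_2 52) where log_2 52 ≈ 5.700. Since 5 < log_2 52, we have f(n) = O(n^(log_2 52 − ε)) for some ε > 0 — Case 1. Hence T(n) = Θ(n^(log_2 52)).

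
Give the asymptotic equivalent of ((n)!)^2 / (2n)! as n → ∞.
((n)!)^2/(2n)! ~ ((2π·n)^(1/2) / sqrt(2)) · 2^(−2·n)  →  0

Write N = n. Stirling: N! ~ sqrt(2π N)(N/e)^N and (2N)! ~ sqrt(2π·2N)·(2N/e)^(2N).
  (N!)^2/(2N)! ~ (2π N)^(2/2) (N/e)^(2N) / [sqrt(2π·2N) (2N/e)^(2N)]
     = (2π N)^(2/2) / sqrt(2π·2N) · (N/(2N))^(2N)
     = (2π N)^((2−1)/2) / sqrt(2) · 2^(−2N).
Since 2^2 > 1, the factor 2^(−2N) decays exponentially, so the ratio → 0. Substituting N = n gives the stated form.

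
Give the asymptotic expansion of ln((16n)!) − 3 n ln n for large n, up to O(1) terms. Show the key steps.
ln((16n)!) − 3 n ln n = 13 n ln n + 16(ln 16 − 1) n + (1/2) ln(2π·16n) + O(1/n)

Stirling: ln((16n)!) = 16n ln(16n) − 16n + (1/2) ln(2π·16n) + O(1/n).
Expand 16n ln(16n) = 16n (ln n + ln 16) = 16n ln n + 16n ln 16.
Subtract 3n ln n: leading term is (16 − 3) n ln n = 13 n ln n. The next term is 16n ln 16 − 16n = 16(ln 16 − 1) n. Then the (1/2) ln(2π·16n) correction.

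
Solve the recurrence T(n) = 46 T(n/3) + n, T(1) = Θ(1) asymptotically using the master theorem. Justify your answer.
T(n) = Θ(n^(log_3 46))

Master theorem: compare f(n) = n to n^(log_3 46) where log_3 46 ≈ 3.485. Since 1 < log_3 46, we have f(n) = O(n^(log_3 46 − ε)) for some ε > 0 — Case 1. Hence T(n) = Θ(n^(log_3 46)).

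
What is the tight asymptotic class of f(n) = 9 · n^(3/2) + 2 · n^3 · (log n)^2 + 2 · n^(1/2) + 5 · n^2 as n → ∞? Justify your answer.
f(n) ∈ Θ(n^3 · (log n)^2)

Compare the terms by growth order. For large n, n^a · (log n)^b dominates n^a' · (log n)^b' iff a > a', or (a = a' and b > b'). Ranking the 4 terms shows the dominant one is 2 · n^3 · (log n)^2. Hence f(n) ∈ Θ(n^3 · (log n)^2).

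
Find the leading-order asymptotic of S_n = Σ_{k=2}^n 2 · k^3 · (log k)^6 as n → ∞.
S_n ~ n^4 · (log n)^6 / 2

By integral comparison, S_n = ∫_1^n 2 · x^3 · (log x)^6 dx + O(n^3 · (log n)^6). For the integral, the leading term of ∫_1^n x^3 (log x)^6 dx is n^4/4 · (log n)^6 (by repeated integration by parts; each step lowers the log-exponent and produces a relatively O(1/log n) correction). Hence S_n ~ n^4 · (log n)^6 / 2.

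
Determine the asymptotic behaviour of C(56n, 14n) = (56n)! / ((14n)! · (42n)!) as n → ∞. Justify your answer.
C(56n, 14n) ~ (256/27)^(14n) · sqrt(2/(3π·14n))

Write N = 14n. Apply Stirling to each factorial:
  (4N)! ~ sqrt(2π·4N) · (4N/e)^(4N),
  N! ~ sqrt(2π N) · (N/e)^N,
  (3N)! ~ sqrt(2π·3N) · (3N/e)^(3N).
The exponential factors combine to (4N)^(4N) / (N^N · (3N)^(3N)) = 4^(4N)/3^(3N) = (4^4/3^3)^N = (256/27)^N.
The square-root prefactors combine to sqrt(2π·4N) / (sqrt(2π N)·sqrt(2π·3N)) = sqrt(4 / (2π·3·N)) = sqrt(2/(3π·14n)).
Substituting N = 14n: C(56n, 14n) ~ (256/27)^(14n) · sqrt(2/(3π·14n)).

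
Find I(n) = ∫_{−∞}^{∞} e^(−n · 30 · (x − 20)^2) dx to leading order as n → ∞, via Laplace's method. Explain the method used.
I(n) = sqrt(π/(30n))

Here φ(x) = 30 · (x − 20)^2 has its unique minimum at x* = 20 with φ(x*) = 0 and φ''(x*) = 60. Laplace's method gives
  I(n) ~ e^(−n φ(x*)) · sqrt(2π / (n · φ''(x*))) = sqrt(2π / (60n)) = sqrt(π/(30n)).
This is exact: substituting u = (x − 20)·sqrt(30n) gives I(n) = (1/sqrt(30n)) ∫_{−∞}^{∞} e^(−u^2) du = sqrt(π/(30n)).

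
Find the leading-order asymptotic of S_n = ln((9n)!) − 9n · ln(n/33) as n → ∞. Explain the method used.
S_n ~ 9n · (ln 297 − 1) + O(ln n)

Stirling: ln((9n)!) = 9n ln(9n) − 9n + O(ln n).
  S_n = 9n ln(9n) − 9n − 9n ln(n/33) + O(ln n)
      = 9n ln(9n) − 9n ln n + 9n ln 33 − 9n + O(ln n)
      = 9n ln 9 + 9n ln 33 − 9n + O(ln n)
      = 9n (ln 297 − 1) + O(ln n).
Numerically ln(297) − 1 ≈ 4.6937.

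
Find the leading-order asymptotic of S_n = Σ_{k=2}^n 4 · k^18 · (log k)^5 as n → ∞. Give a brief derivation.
S_n ~ 4 · n^19 · (log n)^5 / 19

By integral comparison, S_n = ∫_1^n 4 · x^18 · (log x)^5 dx + O(n^18 · (log n)^5). For the integral, the leading term of ∫_1^n x^18 (log x)^5 dx is n^19/19 · (log n)^5 (by repeated integration by parts; each step lowers the log-exponent and produces a relatively O(1/log n) correction). Hence S_n ~ 4 · n^19 · (log n)^5 / 19.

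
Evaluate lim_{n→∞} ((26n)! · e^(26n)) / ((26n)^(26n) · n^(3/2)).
lim = 0

Stirling: (26n)! ~ sqrt(2π·26n) · (26n/e)^(26n). Hence
  (26n)! · e^(26n) / (26n)^(26n) ~ sqrt(2π·26n).
Dividing by n^(3/2): sqrt(2π·26n) / n^(3/2) = sqrt(2π·26) · n^((1−3)/2), so the expression behaves like sqrt(2π·26) · n^((1−3)/2) → 0.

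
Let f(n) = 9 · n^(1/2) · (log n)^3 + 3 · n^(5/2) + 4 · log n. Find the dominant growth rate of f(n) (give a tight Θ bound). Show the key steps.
f(n) ∈ Θ(n^(5/2))

Compare the terms by growth order. For large n, n^a · (log n)^b dominates n^a' · (log n)^b' iff a > a', or (a = a' and b > b'). Ranking the 3 terms shows the dominant one is 3 · n^(5/2). Hence f(n) ∈ Θ(n^(5/2)).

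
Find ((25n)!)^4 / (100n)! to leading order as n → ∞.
((25n)!)^4/(100n)! ~ ((2π·25n)^(3/2) / 2) · 4^(−4·25n)  →  0

Write N = 25n. Stirling: N! ~ sqrt(2π N)(N/e)^N and (4N)! ~ sqrt(2π·4N)·(4N/e)^(4N).
  (N!)^4/(4N)! ~ (2π N)^(4/2) (N/e)^(4N) / [sqrt(2π·4N) (4N/e)^(4N)]
     = (2π N)^(4/2) / sqrt(2π·4N) · (N/(4N))^(4N)
     = (2π N)^((4−1)/2) / 2 · 4^(−4N).
Since 4^4 > 1, the factor 4^(−4N) decays exponentially, so the ratio → 0. Substituting N = 25n gives the stated form.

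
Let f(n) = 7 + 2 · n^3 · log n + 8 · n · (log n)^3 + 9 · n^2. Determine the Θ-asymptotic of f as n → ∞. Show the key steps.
f(n) ∈ Θ(n^3 · log n)

Compare the terms by growth order. For large n, n^a · (log n)^b dominates n^a' · (log n)^b' iff a > a', or (a = a' and b > b'). Ranking the 4 terms shows the dominant one is 2 · n^3 · log n. Hence f(n) ∈ Θ(n^3 · log n).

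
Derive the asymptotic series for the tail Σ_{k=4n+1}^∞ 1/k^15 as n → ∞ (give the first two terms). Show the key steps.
Σ_{k>4n} 1/k^15 = 1/(14 · (4n)^14) − 1/(2 · (4n)^15) + O(1/(4n)^16)

Compare to the integral: ∫_{4n}^∞ x^(−15) dx = [−x^(−14)/14]_{4n}^∞ = 1/((15−1)·(4n)^14). The Euler-Maclaurin correction adds −f(4n)/2 = −1/(2·(4n)^15). Euler-Maclaurin then gives
  Σ_{k>4n} 1/k^15 = ∫_{4n}^∞ dx/x^15 − 1/(2·(4n)^15) + O(1/(4n)^16).
(Equivalently this is ζ(15) − Σ_{k≤4n} 1/k^15.)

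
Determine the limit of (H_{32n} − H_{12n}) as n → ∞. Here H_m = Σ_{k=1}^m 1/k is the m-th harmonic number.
lim = ln(32/12) = ln(8/3)

Euler-Maclaurin gives H_m = ln m + γ + 1/(2m) + O(1/m^2). The γ and O(1/m) terms cancel in the difference:
  H_{32n} − H_{12n} = ln(32n) − ln(12n) + O(1/n) = ln(32/12) + O(1/n).
Hence the limit is ln(32/12) = ln(8/3).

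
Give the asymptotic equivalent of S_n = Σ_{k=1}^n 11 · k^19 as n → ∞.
S_n ~ 11 · n^20 / 20

By integral comparison (Euler-Maclaurin), Σ_{k=1}^n 11 · k^19 = 11 · ∫_0^n x^19 dx + O(n^19) = 11 · n^20/20 + O(n^19). (Equivalently, Faulhaber's formula gives the same leading term.)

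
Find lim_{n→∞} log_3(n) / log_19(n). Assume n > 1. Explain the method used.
lim = ln(19) / ln(3) = log_3(19)

Change of base: log_3(n) = ln n / ln 3 and log_19(n) = ln n / ln 19. The ratio is (ln n / ln 3) · (ln 19 / ln n) = ln 19 / ln 3, a constant independent of n. So the limit is ln 19 / ln 3 = log_3(19).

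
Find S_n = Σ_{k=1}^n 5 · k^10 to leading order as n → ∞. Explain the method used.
S_n ~ 5 · n^11 / 11

By integral comparison (Euler-Maclaurin), Σ_{k=1}^n 5 · k^10 = 5 · ∫_0^n x^10 dx + O(n^10) = 5 · n^11/11 + O(n^10). (Equivalently, Faulhaber's formula gives the same leading term.)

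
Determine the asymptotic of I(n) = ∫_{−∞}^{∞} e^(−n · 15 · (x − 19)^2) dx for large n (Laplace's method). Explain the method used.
I(n) = sqrt(π/(15n))

Here φ(x) = 15 · (x − 19)^2 has its unique minimum at x* = 19 with φ(x*) = 0 and φ''(x*) = 30. Laplace's method gives
  I(n) ~ e^(−n φ(x*)) · sqrt(2π / (n · φ''(x*))) = sqrt(2π / (30n)) = sqrt(π/(15n)).
This is exact: substituting u = (x − 19)·sqrt(15n) gives I(n) = (1/sqrt(15n)) ∫_{−∞}^{∞} e^(−u^2) du = sqrt(π/(15n)).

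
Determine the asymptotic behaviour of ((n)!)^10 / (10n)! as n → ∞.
((n)!)^10/(10n)! ~ ((2π·n)^(9/2) / sqrt(10)) · 10^(−10·n)  →  0

Write N = n. Stirling: N! ~ sqrt(2π N)(N/e)^N and (10N)! ~ sqrt(2π·10N)·(10N/e)^(10N).
  (N!)^10/(10N)! ~ (2π N)^(10/2) (N/e)^(10N) / [sqrt(2π·10N) (10N/e)^(10N)]
     = (2π N)^(10/2) / sqrt(2π·10N) · (N/(10N))^(10N)
     = (2π N)^((10−1)/2) / sqrt(10) · 10^(−10N).
Since 10^10 > 1, the factor 10^(−10N) decays exponentially, so the ratio → 0. Substituting N = n gives the stated form.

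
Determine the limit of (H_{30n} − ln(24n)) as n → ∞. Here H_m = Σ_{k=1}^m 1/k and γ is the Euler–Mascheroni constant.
lim = ln(5/4) + γ

By Euler-Maclaurin, H_m = ln m + γ + O(1/m). So
  H_{30n} − ln(24n) = ln(30n) + γ − ln(24n) + O(1/n)
                       = ln(30/24) + γ + O(1/n).
Hence the limit is ln(30/24) + γ (= ln(5/4)).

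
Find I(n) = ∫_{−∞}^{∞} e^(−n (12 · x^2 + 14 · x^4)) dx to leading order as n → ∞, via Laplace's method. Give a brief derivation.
I(n) ~ sqrt(π/(12n))

φ(x) = 12 · x^2 + 14 · x^4 has its unique global minimum at x* = 0 (since φ'(x) = 24x + 56x^3 = 0 only at x = 0 for real x with both coefficients positive, and φ → ∞ as |x| → ∞). At x* = 0, φ(0) = 0 and φ''(0) = 24. Laplace's method then gives
  I(n) ~ sqrt(2π / (n · φ''(0))) · e^(−n φ(0)) = sqrt(2π / (24n)) = sqrt(π/(12n)).
The 14 · x^4 term contributes only at subleading order (an O(1/n) relative correction).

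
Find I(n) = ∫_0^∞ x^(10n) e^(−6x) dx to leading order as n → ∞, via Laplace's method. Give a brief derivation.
I(n) ~ (sqrt(2π·10n) / 6) · (10n/(6e))^(10n)

Write the integrand as exp(10n ln x − 6x) and set f(x) = 10n ln x − 6x. Then f'(x) = 10n/x − 6 = 0 at x* = 10n/6, and f''(x*) = −10n/x*^2 = −6^2/(10n). Laplace's method (interior maximum) gives
  I(n) ~ e^(f(x*)) · sqrt(2π / |f''(x*)|)
        = exp(10n ln(10n/6) − 10n) · sqrt(2π · 10n / 6^2)
        = (10n/6)^(10n) e^(−10n) · sqrt(2π·10n) / 6
        = (sqrt(2π·10n) / 6) · (10n/(6e))^(10n).
This matches Γ(10n+1)/6^(10n+1) with Stirling applied to Γ.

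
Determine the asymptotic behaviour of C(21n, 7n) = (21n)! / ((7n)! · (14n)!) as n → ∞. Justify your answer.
C(21n, 7n) ~ (27/4)^(7n) · sqrt(3/(4π·7n))

Write N = 7n. Apply Stirling to each factorial:
  (3N)! ~ sqrt(2π·3N) · (3N/e)^(3N),
  N! ~ sqrt(2π N) · (N/e)^N,
  (2N)! ~ sqrt(2π·2N) · (2N/e)^(2N).
The exponential factors combine to (3N)^(3N) / (N^N · (2N)^(2N)) = 3^(3N)/2^(2N) = (3^3/2^2)^N = (27/4)^N.
The square-root prefactors combine to sqrt(2π·3N) / (sqrt(2π N)·sqrt(2π·2N)) = sqrt(3 / (2π·2·N)) = sqrt(3/(4π·7n)).
Substituting N = 7n: C(21n, 7n) ~ (27/4)^(7n) · sqrt(3/(4π·7n)).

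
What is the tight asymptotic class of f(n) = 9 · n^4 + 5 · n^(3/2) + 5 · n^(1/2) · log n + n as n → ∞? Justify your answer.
f(n) ∈ Θ(n^4)

Compare the terms by growth order. For large n, n^a · (log n)^b dominates n^a' · (log n)^b' iff a > a', or (a = a' and b > b'). Ranking the 4 terms shows the dominant one is 9 · n^4. Hence f(n) ∈ Θ(n^4).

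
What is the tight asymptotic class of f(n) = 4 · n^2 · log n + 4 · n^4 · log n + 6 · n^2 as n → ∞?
f(n) ∈ Θ(n^4 · log n)

Compare the terms by growth order. For large n, n^a · (log n)^b dominates n^a' · (log n)^b' iff a > a', or (a = a' and b > b'). Ranking the 3 terms shows the dominant one is 4 · n^4 · log n. Hence f(n) ∈ Θ(n^4 · log n).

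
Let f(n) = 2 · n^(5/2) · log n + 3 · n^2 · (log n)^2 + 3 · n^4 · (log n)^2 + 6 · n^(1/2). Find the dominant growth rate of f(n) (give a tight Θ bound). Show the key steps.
f(n) ∈ Θ(n^4 · (log n)^2)

Compare the terms by growth order. For large n, n^a · (log n)^b dominates n^a' · (log n)^b' iff a > a', or (a = a' and b > b'). Ranking the 4 terms shows the dominant one is 3 · n^4 · (log n)^2. Hence f(n) ∈ Θ(n^4 · (log n)^2).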